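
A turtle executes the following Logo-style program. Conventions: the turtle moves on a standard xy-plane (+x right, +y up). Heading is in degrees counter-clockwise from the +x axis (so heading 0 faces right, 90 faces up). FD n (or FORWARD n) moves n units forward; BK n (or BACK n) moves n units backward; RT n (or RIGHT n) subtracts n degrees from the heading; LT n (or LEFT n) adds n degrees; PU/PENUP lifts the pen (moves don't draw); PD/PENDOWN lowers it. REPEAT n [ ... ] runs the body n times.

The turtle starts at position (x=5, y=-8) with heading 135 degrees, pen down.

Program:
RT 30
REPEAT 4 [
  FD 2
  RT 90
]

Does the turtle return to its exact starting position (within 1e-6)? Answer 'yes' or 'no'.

Executing turtle program step by step:
Start: pos=(5,-8), heading=135, pen down
RT 30: heading 135 -> 105
REPEAT 4 [
  -- iteration 1/4 --
  FD 2: (5,-8) -> (4.482,-6.068) [heading=105, draw]
  RT 90: heading 105 -> 15
  -- iteration 2/4 --
  FD 2: (4.482,-6.068) -> (6.414,-5.551) [heading=15, draw]
  RT 90: heading 15 -> 285
  -- iteration 3/4 --
  FD 2: (6.414,-5.551) -> (6.932,-7.482) [heading=285, draw]
  RT 90: heading 285 -> 195
  -- iteration 4/4 --
  FD 2: (6.932,-7.482) -> (5,-8) [heading=195, draw]
  RT 90: heading 195 -> 105
]
Final: pos=(5,-8), heading=105, 4 segment(s) drawn

Start position: (5, -8)
Final position: (5, -8)
Distance = 0; < 1e-6 -> CLOSED

Answer: yes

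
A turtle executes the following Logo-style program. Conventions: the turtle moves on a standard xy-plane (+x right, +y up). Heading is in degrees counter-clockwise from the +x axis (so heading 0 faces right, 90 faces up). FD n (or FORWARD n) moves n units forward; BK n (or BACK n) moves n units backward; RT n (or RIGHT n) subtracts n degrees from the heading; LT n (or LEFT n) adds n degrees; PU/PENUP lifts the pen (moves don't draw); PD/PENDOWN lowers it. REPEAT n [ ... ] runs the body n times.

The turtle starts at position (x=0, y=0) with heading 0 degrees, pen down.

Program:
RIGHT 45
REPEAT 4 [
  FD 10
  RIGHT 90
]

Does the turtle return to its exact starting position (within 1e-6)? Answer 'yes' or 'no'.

Executing turtle program step by step:
Start: pos=(0,0), heading=0, pen down
RT 45: heading 0 -> 315
REPEAT 4 [
  -- iteration 1/4 --
  FD 10: (0,0) -> (7.071,-7.071) [heading=315, draw]
  RT 90: heading 315 -> 225
  -- iteration 2/4 --
  FD 10: (7.071,-7.071) -> (0,-14.142) [heading=225, draw]
  RT 90: heading 225 -> 135
  -- iteration 3/4 --
  FD 10: (0,-14.142) -> (-7.071,-7.071) [heading=135, draw]
  RT 90: heading 135 -> 45
  -- iteration 4/4 --
  FD 10: (-7.071,-7.071) -> (0,0) [heading=45, draw]
  RT 90: heading 45 -> 315
]
Final: pos=(0,0), heading=315, 4 segment(s) drawn

Start position: (0, 0)
Final position: (0, 0)
Distance = 0; < 1e-6 -> CLOSED

Answer: yes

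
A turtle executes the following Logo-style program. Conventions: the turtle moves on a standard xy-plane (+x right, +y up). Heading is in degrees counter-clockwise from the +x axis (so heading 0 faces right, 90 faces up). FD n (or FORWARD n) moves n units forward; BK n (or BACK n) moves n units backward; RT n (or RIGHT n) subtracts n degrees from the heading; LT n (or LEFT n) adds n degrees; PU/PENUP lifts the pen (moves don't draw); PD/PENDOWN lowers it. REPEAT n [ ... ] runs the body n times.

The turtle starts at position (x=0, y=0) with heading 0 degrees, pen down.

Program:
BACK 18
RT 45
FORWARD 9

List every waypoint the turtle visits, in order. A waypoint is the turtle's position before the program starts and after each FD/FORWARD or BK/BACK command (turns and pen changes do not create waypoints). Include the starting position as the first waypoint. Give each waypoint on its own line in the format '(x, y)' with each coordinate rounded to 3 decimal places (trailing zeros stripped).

Answer: (0, 0)
(-18, 0)
(-11.636, -6.364)

Derivation:
Executing turtle program step by step:
Start: pos=(0,0), heading=0, pen down
BK 18: (0,0) -> (-18,0) [heading=0, draw]
RT 45: heading 0 -> 315
FD 9: (-18,0) -> (-11.636,-6.364) [heading=315, draw]
Final: pos=(-11.636,-6.364), heading=315, 2 segment(s) drawn
Waypoints (3 total):
(0, 0)
(-18, 0)
(-11.636, -6.364)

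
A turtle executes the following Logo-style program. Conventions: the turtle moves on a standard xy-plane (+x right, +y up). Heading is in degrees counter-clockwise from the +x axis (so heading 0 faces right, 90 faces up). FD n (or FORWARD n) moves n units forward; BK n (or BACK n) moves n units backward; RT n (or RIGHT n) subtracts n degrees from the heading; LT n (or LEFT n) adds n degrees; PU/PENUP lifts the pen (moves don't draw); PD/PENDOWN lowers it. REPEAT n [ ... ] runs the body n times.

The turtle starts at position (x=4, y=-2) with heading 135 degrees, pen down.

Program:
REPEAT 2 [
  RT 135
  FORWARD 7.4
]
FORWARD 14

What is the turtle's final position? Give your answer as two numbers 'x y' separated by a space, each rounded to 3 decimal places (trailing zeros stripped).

Answer: -3.732 -17.132

Derivation:
Executing turtle program step by step:
Start: pos=(4,-2), heading=135, pen down
REPEAT 2 [
  -- iteration 1/2 --
  RT 135: heading 135 -> 0
  FD 7.4: (4,-2) -> (11.4,-2) [heading=0, draw]
  -- iteration 2/2 --
  RT 135: heading 0 -> 225
  FD 7.4: (11.4,-2) -> (6.167,-7.233) [heading=225, draw]
]
FD 14: (6.167,-7.233) -> (-3.732,-17.132) [heading=225, draw]
Final: pos=(-3.732,-17.132), heading=225, 3 segment(s) drawn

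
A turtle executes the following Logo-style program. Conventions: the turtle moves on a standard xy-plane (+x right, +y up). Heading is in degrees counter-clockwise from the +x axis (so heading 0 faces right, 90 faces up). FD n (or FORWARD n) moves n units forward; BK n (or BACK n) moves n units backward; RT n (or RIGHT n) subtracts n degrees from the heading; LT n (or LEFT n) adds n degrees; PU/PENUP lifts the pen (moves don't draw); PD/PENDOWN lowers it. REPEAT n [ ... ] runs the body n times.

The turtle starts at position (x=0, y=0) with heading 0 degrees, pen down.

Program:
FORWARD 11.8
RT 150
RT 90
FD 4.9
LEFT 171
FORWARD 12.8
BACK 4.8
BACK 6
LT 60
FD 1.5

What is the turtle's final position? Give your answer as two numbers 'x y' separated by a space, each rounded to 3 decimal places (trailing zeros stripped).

Answer: 11.548 2.142

Derivation:
Executing turtle program step by step:
Start: pos=(0,0), heading=0, pen down
FD 11.8: (0,0) -> (11.8,0) [heading=0, draw]
RT 150: heading 0 -> 210
RT 90: heading 210 -> 120
FD 4.9: (11.8,0) -> (9.35,4.244) [heading=120, draw]
LT 171: heading 120 -> 291
FD 12.8: (9.35,4.244) -> (13.937,-7.706) [heading=291, draw]
BK 4.8: (13.937,-7.706) -> (12.217,-3.225) [heading=291, draw]
BK 6: (12.217,-3.225) -> (10.067,2.376) [heading=291, draw]
LT 60: heading 291 -> 351
FD 1.5: (10.067,2.376) -> (11.548,2.142) [heading=351, draw]
Final: pos=(11.548,2.142), heading=351, 6 segment(s) drawn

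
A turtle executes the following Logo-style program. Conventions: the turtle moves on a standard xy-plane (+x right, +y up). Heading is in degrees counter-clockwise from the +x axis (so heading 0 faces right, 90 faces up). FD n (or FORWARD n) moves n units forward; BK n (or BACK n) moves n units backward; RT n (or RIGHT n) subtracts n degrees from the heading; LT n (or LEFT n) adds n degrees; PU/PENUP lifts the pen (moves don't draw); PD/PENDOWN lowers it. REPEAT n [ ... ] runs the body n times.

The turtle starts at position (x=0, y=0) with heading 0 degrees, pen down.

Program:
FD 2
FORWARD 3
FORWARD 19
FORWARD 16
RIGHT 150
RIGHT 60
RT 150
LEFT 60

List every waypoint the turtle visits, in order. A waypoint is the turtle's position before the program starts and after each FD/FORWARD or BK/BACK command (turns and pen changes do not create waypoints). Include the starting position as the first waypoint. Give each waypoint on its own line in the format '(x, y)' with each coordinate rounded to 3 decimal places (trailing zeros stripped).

Executing turtle program step by step:
Start: pos=(0,0), heading=0, pen down
FD 2: (0,0) -> (2,0) [heading=0, draw]
FD 3: (2,0) -> (5,0) [heading=0, draw]
FD 19: (5,0) -> (24,0) [heading=0, draw]
FD 16: (24,0) -> (40,0) [heading=0, draw]
RT 150: heading 0 -> 210
RT 60: heading 210 -> 150
RT 150: heading 150 -> 0
LT 60: heading 0 -> 60
Final: pos=(40,0), heading=60, 4 segment(s) drawn
Waypoints (5 total):
(0, 0)
(2, 0)
(5, 0)
(24, 0)
(40, 0)

Answer: (0, 0)
(2, 0)
(5, 0)
(24, 0)
(40, 0)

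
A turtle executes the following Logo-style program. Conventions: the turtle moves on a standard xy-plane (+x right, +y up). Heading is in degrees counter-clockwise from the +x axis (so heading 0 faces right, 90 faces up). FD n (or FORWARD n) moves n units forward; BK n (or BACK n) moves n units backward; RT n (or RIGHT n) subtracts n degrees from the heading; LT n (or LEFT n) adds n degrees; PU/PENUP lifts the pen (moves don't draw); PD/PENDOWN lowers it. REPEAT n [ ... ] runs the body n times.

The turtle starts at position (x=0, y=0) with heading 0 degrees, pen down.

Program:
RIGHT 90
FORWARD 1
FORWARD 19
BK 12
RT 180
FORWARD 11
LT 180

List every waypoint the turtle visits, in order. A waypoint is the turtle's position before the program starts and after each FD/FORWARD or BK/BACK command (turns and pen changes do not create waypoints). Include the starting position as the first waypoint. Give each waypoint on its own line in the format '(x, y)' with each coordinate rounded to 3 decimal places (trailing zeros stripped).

Answer: (0, 0)
(0, -1)
(0, -20)
(0, -8)
(0, 3)

Derivation:
Executing turtle program step by step:
Start: pos=(0,0), heading=0, pen down
RT 90: heading 0 -> 270
FD 1: (0,0) -> (0,-1) [heading=270, draw]
FD 19: (0,-1) -> (0,-20) [heading=270, draw]
BK 12: (0,-20) -> (0,-8) [heading=270, draw]
RT 180: heading 270 -> 90
FD 11: (0,-8) -> (0,3) [heading=90, draw]
LT 180: heading 90 -> 270
Final: pos=(0,3), heading=270, 4 segment(s) drawn
Waypoints (5 total):
(0, 0)
(0, -1)
(0, -20)
(0, -8)
(0, 3)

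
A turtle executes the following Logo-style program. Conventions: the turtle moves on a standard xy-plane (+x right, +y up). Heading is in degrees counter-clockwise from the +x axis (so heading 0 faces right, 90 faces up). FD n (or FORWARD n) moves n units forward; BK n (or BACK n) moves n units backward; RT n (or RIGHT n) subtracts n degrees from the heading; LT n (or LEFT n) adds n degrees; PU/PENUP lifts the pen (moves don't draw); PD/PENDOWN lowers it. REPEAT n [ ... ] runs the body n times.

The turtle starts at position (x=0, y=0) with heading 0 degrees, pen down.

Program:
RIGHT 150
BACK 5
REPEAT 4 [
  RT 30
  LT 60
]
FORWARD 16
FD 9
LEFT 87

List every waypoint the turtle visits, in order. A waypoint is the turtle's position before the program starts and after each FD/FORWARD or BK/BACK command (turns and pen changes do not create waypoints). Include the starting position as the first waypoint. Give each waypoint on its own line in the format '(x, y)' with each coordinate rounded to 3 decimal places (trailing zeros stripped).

Executing turtle program step by step:
Start: pos=(0,0), heading=0, pen down
RT 150: heading 0 -> 210
BK 5: (0,0) -> (4.33,2.5) [heading=210, draw]
REPEAT 4 [
  -- iteration 1/4 --
  RT 30: heading 210 -> 180
  LT 60: heading 180 -> 240
  -- iteration 2/4 --
  RT 30: heading 240 -> 210
  LT 60: heading 210 -> 270
  -- iteration 3/4 --
  RT 30: heading 270 -> 240
  LT 60: heading 240 -> 300
  -- iteration 4/4 --
  RT 30: heading 300 -> 270
  LT 60: heading 270 -> 330
]
FD 16: (4.33,2.5) -> (18.187,-5.5) [heading=330, draw]
FD 9: (18.187,-5.5) -> (25.981,-10) [heading=330, draw]
LT 87: heading 330 -> 57
Final: pos=(25.981,-10), heading=57, 3 segment(s) drawn
Waypoints (4 total):
(0, 0)
(4.33, 2.5)
(18.187, -5.5)
(25.981, -10)

Answer: (0, 0)
(4.33, 2.5)
(18.187, -5.5)
(25.981, -10)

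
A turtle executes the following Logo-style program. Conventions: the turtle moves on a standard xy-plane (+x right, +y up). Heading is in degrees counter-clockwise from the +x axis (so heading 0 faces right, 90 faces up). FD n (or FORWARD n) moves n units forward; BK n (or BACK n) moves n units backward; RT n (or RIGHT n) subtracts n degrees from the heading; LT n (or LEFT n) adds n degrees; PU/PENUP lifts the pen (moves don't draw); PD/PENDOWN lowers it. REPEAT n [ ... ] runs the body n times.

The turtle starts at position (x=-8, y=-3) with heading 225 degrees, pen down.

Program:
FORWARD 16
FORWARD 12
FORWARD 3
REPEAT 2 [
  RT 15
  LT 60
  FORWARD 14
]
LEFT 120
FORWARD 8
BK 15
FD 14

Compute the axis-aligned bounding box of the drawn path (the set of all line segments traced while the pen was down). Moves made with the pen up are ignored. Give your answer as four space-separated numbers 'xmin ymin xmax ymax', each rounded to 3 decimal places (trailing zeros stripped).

Answer: -29.92 -55.581 -8 -3

Derivation:
Executing turtle program step by step:
Start: pos=(-8,-3), heading=225, pen down
FD 16: (-8,-3) -> (-19.314,-14.314) [heading=225, draw]
FD 12: (-19.314,-14.314) -> (-27.799,-22.799) [heading=225, draw]
FD 3: (-27.799,-22.799) -> (-29.92,-24.92) [heading=225, draw]
REPEAT 2 [
  -- iteration 1/2 --
  RT 15: heading 225 -> 210
  LT 60: heading 210 -> 270
  FD 14: (-29.92,-24.92) -> (-29.92,-38.92) [heading=270, draw]
  -- iteration 2/2 --
  RT 15: heading 270 -> 255
  LT 60: heading 255 -> 315
  FD 14: (-29.92,-38.92) -> (-20.021,-48.82) [heading=315, draw]
]
LT 120: heading 315 -> 75
FD 8: (-20.021,-48.82) -> (-17.95,-41.092) [heading=75, draw]
BK 15: (-17.95,-41.092) -> (-21.833,-55.581) [heading=75, draw]
FD 14: (-21.833,-55.581) -> (-18.209,-42.058) [heading=75, draw]
Final: pos=(-18.209,-42.058), heading=75, 8 segment(s) drawn

Segment endpoints: x in {-29.92, -29.92, -27.799, -21.833, -20.021, -19.314, -18.209, -17.95, -8}, y in {-55.581, -48.82, -42.058, -41.092, -38.92, -24.92, -22.799, -14.314, -3}
xmin=-29.92, ymin=-55.581, xmax=-8, ymax=-3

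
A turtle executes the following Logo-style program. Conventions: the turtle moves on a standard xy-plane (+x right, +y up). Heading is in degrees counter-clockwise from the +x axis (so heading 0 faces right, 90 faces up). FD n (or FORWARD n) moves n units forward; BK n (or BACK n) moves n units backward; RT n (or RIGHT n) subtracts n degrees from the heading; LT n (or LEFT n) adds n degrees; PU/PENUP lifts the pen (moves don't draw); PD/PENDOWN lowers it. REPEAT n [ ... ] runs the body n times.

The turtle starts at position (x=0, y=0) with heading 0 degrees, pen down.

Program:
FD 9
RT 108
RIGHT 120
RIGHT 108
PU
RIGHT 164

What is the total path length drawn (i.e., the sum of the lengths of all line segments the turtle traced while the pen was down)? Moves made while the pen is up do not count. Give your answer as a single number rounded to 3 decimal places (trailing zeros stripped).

Executing turtle program step by step:
Start: pos=(0,0), heading=0, pen down
FD 9: (0,0) -> (9,0) [heading=0, draw]
RT 108: heading 0 -> 252
RT 120: heading 252 -> 132
RT 108: heading 132 -> 24
PU: pen up
RT 164: heading 24 -> 220
Final: pos=(9,0), heading=220, 1 segment(s) drawn

Segment lengths:
  seg 1: (0,0) -> (9,0), length = 9
Total = 9

Answer: 9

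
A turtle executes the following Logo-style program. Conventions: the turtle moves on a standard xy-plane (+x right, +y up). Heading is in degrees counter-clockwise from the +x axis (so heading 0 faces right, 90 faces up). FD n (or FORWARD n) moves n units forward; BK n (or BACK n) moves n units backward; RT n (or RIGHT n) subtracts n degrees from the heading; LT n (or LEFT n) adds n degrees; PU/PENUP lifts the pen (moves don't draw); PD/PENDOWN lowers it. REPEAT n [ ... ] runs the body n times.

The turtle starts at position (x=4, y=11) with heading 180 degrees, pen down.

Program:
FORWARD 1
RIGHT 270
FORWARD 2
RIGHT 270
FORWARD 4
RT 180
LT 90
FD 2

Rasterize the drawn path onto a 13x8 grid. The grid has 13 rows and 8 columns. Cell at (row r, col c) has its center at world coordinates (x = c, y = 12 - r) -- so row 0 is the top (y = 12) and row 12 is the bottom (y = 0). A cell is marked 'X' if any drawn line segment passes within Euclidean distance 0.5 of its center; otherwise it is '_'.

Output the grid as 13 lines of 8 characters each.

Segment 0: (4,11) -> (3,11)
Segment 1: (3,11) -> (3,9)
Segment 2: (3,9) -> (7,9)
Segment 3: (7,9) -> (7,7)

Answer: ________
___XX___
___X____
___XXXXX
_______X
_______X
________
________
________
________
________
________
________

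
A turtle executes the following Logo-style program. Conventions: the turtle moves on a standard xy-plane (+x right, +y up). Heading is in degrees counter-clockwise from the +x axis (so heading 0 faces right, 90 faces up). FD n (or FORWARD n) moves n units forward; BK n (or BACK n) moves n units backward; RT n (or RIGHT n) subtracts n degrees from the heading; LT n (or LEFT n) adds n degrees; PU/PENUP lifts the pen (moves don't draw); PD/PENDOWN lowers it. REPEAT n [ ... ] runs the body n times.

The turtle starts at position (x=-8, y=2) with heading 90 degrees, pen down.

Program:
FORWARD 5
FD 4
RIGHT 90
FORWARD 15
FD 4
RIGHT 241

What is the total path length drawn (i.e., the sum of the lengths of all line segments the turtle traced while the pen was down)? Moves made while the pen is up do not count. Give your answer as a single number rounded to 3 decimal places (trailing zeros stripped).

Answer: 28

Derivation:
Executing turtle program step by step:
Start: pos=(-8,2), heading=90, pen down
FD 5: (-8,2) -> (-8,7) [heading=90, draw]
FD 4: (-8,7) -> (-8,11) [heading=90, draw]
RT 90: heading 90 -> 0
FD 15: (-8,11) -> (7,11) [heading=0, draw]
FD 4: (7,11) -> (11,11) [heading=0, draw]
RT 241: heading 0 -> 119
Final: pos=(11,11), heading=119, 4 segment(s) drawn

Segment lengths:
  seg 1: (-8,2) -> (-8,7), length = 5
  seg 2: (-8,7) -> (-8,11), length = 4
  seg 3: (-8,11) -> (7,11), length = 15
  seg 4: (7,11) -> (11,11), length = 4
Total = 28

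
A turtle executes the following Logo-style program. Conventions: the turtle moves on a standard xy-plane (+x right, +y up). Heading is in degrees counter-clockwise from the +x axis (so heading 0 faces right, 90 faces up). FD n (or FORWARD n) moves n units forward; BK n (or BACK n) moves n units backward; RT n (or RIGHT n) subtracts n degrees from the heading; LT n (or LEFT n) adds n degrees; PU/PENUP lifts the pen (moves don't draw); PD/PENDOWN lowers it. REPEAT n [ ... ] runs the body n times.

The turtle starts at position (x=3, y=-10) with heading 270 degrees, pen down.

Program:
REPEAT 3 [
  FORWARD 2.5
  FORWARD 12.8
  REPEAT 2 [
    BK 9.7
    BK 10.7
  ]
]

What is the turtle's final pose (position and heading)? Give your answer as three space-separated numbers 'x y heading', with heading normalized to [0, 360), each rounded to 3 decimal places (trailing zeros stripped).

Executing turtle program step by step:
Start: pos=(3,-10), heading=270, pen down
REPEAT 3 [
  -- iteration 1/3 --
  FD 2.5: (3,-10) -> (3,-12.5) [heading=270, draw]
  FD 12.8: (3,-12.5) -> (3,-25.3) [heading=270, draw]
  REPEAT 2 [
    -- iteration 1/2 --
    BK 9.7: (3,-25.3) -> (3,-15.6) [heading=270, draw]
    BK 10.7: (3,-15.6) -> (3,-4.9) [heading=270, draw]
    -- iteration 2/2 --
    BK 9.7: (3,-4.9) -> (3,4.8) [heading=270, draw]
    BK 10.7: (3,4.8) -> (3,15.5) [heading=270, draw]
  ]
  -- iteration 2/3 --
  FD 2.5: (3,15.5) -> (3,13) [heading=270, draw]
  FD 12.8: (3,13) -> (3,0.2) [heading=270, draw]
  REPEAT 2 [
    -- iteration 1/2 --
    BK 9.7: (3,0.2) -> (3,9.9) [heading=270, draw]
    BK 10.7: (3,9.9) -> (3,20.6) [heading=270, draw]
    -- iteration 2/2 --
    BK 9.7: (3,20.6) -> (3,30.3) [heading=270, draw]
    BK 10.7: (3,30.3) -> (3,41) [heading=270, draw]
  ]
  -- iteration 3/3 --
  FD 2.5: (3,41) -> (3,38.5) [heading=270, draw]
  FD 12.8: (3,38.5) -> (3,25.7) [heading=270, draw]
  REPEAT 2 [
    -- iteration 1/2 --
    BK 9.7: (3,25.7) -> (3,35.4) [heading=270, draw]
    BK 10.7: (3,35.4) -> (3,46.1) [heading=270, draw]
    -- iteration 2/2 --
    BK 9.7: (3,46.1) -> (3,55.8) [heading=270, draw]
    BK 10.7: (3,55.8) -> (3,66.5) [heading=270, draw]
  ]
]
Final: pos=(3,66.5), heading=270, 18 segment(s) drawn

Answer: 3 66.5 270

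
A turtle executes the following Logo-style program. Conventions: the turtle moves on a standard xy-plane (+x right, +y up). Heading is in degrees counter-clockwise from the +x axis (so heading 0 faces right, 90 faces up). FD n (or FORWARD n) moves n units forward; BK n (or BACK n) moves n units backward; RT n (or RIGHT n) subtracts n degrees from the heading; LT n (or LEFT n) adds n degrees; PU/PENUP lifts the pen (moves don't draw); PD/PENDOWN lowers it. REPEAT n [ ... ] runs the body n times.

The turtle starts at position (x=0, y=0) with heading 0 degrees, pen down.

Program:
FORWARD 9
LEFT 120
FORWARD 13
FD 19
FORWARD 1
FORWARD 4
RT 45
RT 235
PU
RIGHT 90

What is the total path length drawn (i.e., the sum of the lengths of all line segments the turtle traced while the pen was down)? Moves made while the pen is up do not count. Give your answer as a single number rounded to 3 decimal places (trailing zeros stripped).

Answer: 46

Derivation:
Executing turtle program step by step:
Start: pos=(0,0), heading=0, pen down
FD 9: (0,0) -> (9,0) [heading=0, draw]
LT 120: heading 0 -> 120
FD 13: (9,0) -> (2.5,11.258) [heading=120, draw]
FD 19: (2.5,11.258) -> (-7,27.713) [heading=120, draw]
FD 1: (-7,27.713) -> (-7.5,28.579) [heading=120, draw]
FD 4: (-7.5,28.579) -> (-9.5,32.043) [heading=120, draw]
RT 45: heading 120 -> 75
RT 235: heading 75 -> 200
PU: pen up
RT 90: heading 200 -> 110
Final: pos=(-9.5,32.043), heading=110, 5 segment(s) drawn

Segment lengths:
  seg 1: (0,0) -> (9,0), length = 9
  seg 2: (9,0) -> (2.5,11.258), length = 13
  seg 3: (2.5,11.258) -> (-7,27.713), length = 19
  seg 4: (-7,27.713) -> (-7.5,28.579), length = 1
  seg 5: (-7.5,28.579) -> (-9.5,32.043), length = 4
Total = 46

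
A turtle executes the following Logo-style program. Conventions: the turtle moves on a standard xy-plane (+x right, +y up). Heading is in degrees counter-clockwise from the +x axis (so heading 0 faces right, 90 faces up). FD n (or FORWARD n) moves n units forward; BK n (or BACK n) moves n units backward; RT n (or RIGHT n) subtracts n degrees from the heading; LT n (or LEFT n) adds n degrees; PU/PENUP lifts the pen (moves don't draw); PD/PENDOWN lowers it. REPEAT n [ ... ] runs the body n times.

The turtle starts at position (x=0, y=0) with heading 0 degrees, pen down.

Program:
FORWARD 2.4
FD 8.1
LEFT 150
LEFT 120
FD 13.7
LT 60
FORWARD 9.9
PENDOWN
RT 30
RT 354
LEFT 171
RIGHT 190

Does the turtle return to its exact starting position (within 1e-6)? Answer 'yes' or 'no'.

Executing turtle program step by step:
Start: pos=(0,0), heading=0, pen down
FD 2.4: (0,0) -> (2.4,0) [heading=0, draw]
FD 8.1: (2.4,0) -> (10.5,0) [heading=0, draw]
LT 150: heading 0 -> 150
LT 120: heading 150 -> 270
FD 13.7: (10.5,0) -> (10.5,-13.7) [heading=270, draw]
LT 60: heading 270 -> 330
FD 9.9: (10.5,-13.7) -> (19.074,-18.65) [heading=330, draw]
PD: pen down
RT 30: heading 330 -> 300
RT 354: heading 300 -> 306
LT 171: heading 306 -> 117
RT 190: heading 117 -> 287
Final: pos=(19.074,-18.65), heading=287, 4 segment(s) drawn

Start position: (0, 0)
Final position: (19.074, -18.65)
Distance = 26.676; >= 1e-6 -> NOT closed

Answer: no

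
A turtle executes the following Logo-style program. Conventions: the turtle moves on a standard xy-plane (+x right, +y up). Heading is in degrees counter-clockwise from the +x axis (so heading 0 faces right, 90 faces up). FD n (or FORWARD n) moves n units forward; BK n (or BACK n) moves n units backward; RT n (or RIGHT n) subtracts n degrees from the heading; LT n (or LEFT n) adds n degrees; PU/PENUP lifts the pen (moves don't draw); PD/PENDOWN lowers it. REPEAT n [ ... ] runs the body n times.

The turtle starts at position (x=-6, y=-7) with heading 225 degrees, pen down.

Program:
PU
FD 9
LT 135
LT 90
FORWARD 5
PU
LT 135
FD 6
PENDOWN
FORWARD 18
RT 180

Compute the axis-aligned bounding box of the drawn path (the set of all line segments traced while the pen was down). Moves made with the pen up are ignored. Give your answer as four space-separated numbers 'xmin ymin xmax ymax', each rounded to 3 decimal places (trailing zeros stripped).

Executing turtle program step by step:
Start: pos=(-6,-7), heading=225, pen down
PU: pen up
FD 9: (-6,-7) -> (-12.364,-13.364) [heading=225, move]
LT 135: heading 225 -> 0
LT 90: heading 0 -> 90
FD 5: (-12.364,-13.364) -> (-12.364,-8.364) [heading=90, move]
PU: pen up
LT 135: heading 90 -> 225
FD 6: (-12.364,-8.364) -> (-16.607,-12.607) [heading=225, move]
PD: pen down
FD 18: (-16.607,-12.607) -> (-29.335,-25.335) [heading=225, draw]
RT 180: heading 225 -> 45
Final: pos=(-29.335,-25.335), heading=45, 1 segment(s) drawn

Segment endpoints: x in {-29.335, -16.607}, y in {-25.335, -12.607}
xmin=-29.335, ymin=-25.335, xmax=-16.607, ymax=-12.607

Answer: -29.335 -25.335 -16.607 -12.607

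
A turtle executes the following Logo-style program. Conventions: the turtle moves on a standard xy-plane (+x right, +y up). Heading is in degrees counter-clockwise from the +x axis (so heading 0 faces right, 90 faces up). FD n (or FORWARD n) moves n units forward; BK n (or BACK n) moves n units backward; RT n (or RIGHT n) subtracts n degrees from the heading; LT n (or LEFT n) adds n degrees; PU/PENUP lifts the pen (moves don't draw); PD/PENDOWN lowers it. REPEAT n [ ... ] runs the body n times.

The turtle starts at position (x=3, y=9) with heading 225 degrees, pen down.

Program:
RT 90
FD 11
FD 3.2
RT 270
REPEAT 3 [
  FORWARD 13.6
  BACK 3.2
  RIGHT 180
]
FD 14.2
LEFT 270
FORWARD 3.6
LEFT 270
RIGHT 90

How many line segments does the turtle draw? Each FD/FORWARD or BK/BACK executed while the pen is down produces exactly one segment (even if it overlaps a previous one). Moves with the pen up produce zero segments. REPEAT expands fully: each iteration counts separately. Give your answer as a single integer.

Answer: 10

Derivation:
Executing turtle program step by step:
Start: pos=(3,9), heading=225, pen down
RT 90: heading 225 -> 135
FD 11: (3,9) -> (-4.778,16.778) [heading=135, draw]
FD 3.2: (-4.778,16.778) -> (-7.041,19.041) [heading=135, draw]
RT 270: heading 135 -> 225
REPEAT 3 [
  -- iteration 1/3 --
  FD 13.6: (-7.041,19.041) -> (-16.658,9.424) [heading=225, draw]
  BK 3.2: (-16.658,9.424) -> (-14.395,11.687) [heading=225, draw]
  RT 180: heading 225 -> 45
  -- iteration 2/3 --
  FD 13.6: (-14.395,11.687) -> (-4.778,21.304) [heading=45, draw]
  BK 3.2: (-4.778,21.304) -> (-7.041,19.041) [heading=45, draw]
  RT 180: heading 45 -> 225
  -- iteration 3/3 --
  FD 13.6: (-7.041,19.041) -> (-16.658,9.424) [heading=225, draw]
  BK 3.2: (-16.658,9.424) -> (-14.395,11.687) [heading=225, draw]
  RT 180: heading 225 -> 45
]
FD 14.2: (-14.395,11.687) -> (-4.354,21.728) [heading=45, draw]
LT 270: heading 45 -> 315
FD 3.6: (-4.354,21.728) -> (-1.808,19.182) [heading=315, draw]
LT 270: heading 315 -> 225
RT 90: heading 225 -> 135
Final: pos=(-1.808,19.182), heading=135, 10 segment(s) drawn
Segments drawn: 10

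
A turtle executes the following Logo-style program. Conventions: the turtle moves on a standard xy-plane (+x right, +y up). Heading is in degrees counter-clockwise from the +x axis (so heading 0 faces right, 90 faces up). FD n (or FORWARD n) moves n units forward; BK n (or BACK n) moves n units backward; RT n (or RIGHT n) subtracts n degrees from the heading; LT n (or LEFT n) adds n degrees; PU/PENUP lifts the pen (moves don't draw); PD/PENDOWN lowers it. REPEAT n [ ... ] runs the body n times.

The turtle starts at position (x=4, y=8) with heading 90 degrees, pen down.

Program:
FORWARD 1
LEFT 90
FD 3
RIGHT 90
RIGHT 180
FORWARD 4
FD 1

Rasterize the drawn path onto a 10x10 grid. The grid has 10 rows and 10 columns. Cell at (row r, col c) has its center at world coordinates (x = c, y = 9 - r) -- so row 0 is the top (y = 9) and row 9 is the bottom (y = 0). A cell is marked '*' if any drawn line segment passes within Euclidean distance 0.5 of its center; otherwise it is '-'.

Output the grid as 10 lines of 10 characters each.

Segment 0: (4,8) -> (4,9)
Segment 1: (4,9) -> (1,9)
Segment 2: (1,9) -> (1,5)
Segment 3: (1,5) -> (1,4)

Answer: -****-----
-*--*-----
-*--------
-*--------
-*--------
-*--------
----------
----------
----------
----------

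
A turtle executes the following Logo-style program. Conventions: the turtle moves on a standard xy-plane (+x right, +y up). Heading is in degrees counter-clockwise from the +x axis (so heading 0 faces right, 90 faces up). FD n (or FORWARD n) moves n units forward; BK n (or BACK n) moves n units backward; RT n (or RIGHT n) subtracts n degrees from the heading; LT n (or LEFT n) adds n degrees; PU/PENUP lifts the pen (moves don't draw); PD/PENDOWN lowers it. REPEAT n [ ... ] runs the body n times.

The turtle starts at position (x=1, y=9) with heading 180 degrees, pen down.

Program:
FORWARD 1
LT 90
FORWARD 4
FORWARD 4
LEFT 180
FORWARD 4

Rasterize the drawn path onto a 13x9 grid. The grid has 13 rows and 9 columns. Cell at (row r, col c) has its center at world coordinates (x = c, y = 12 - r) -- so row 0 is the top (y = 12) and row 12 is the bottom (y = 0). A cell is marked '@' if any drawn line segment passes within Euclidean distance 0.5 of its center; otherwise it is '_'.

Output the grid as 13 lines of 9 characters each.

Answer: _________
_________
_________
@@_______
@________
@________
@________
@________
@________
@________
@________
@________
_________

Derivation:
Segment 0: (1,9) -> (0,9)
Segment 1: (0,9) -> (-0,5)
Segment 2: (-0,5) -> (-0,1)
Segment 3: (-0,1) -> (-0,5)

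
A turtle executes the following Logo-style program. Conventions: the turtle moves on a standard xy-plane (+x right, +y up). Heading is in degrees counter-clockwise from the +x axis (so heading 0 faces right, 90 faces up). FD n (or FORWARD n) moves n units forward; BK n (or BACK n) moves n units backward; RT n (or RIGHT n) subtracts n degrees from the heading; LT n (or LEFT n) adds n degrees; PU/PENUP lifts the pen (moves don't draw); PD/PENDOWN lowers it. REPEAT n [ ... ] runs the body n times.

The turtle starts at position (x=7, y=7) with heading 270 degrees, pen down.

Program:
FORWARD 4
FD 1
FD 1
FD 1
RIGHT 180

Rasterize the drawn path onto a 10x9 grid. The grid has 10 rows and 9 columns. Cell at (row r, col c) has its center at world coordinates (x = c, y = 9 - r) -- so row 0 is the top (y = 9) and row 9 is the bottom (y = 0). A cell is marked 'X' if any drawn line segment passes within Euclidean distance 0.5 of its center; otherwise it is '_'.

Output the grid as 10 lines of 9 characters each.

Segment 0: (7,7) -> (7,3)
Segment 1: (7,3) -> (7,2)
Segment 2: (7,2) -> (7,1)
Segment 3: (7,1) -> (7,0)

Answer: _________
_________
_______X_
_______X_
_______X_
_______X_
_______X_
_______X_
_______X_
_______X_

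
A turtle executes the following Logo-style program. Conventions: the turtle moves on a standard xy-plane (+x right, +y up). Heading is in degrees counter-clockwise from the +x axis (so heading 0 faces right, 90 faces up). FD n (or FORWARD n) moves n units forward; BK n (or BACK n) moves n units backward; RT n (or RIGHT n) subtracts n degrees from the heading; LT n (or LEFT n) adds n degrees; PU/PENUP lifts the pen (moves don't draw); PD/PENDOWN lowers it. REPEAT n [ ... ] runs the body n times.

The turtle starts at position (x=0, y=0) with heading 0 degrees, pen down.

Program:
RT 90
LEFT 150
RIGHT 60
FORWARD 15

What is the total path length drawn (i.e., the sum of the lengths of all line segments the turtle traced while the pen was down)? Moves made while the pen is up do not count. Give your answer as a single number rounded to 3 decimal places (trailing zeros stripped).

Executing turtle program step by step:
Start: pos=(0,0), heading=0, pen down
RT 90: heading 0 -> 270
LT 150: heading 270 -> 60
RT 60: heading 60 -> 0
FD 15: (0,0) -> (15,0) [heading=0, draw]
Final: pos=(15,0), heading=0, 1 segment(s) drawn

Segment lengths:
  seg 1: (0,0) -> (15,0), length = 15
Total = 15

Answer: 15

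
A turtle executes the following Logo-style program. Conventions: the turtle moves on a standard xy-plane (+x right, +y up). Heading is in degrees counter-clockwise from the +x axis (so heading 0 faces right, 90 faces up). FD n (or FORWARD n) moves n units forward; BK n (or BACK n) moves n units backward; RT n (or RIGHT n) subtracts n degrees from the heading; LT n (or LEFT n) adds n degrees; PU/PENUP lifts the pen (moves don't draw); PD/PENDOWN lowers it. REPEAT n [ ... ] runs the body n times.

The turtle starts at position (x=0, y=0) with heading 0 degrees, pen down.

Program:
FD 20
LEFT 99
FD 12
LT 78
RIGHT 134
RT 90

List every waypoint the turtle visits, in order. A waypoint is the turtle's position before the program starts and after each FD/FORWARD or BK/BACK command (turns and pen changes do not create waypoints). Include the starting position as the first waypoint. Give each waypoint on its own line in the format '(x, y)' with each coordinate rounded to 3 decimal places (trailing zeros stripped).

Executing turtle program step by step:
Start: pos=(0,0), heading=0, pen down
FD 20: (0,0) -> (20,0) [heading=0, draw]
LT 99: heading 0 -> 99
FD 12: (20,0) -> (18.123,11.852) [heading=99, draw]
LT 78: heading 99 -> 177
RT 134: heading 177 -> 43
RT 90: heading 43 -> 313
Final: pos=(18.123,11.852), heading=313, 2 segment(s) drawn
Waypoints (3 total):
(0, 0)
(20, 0)
(18.123, 11.852)

Answer: (0, 0)
(20, 0)
(18.123, 11.852)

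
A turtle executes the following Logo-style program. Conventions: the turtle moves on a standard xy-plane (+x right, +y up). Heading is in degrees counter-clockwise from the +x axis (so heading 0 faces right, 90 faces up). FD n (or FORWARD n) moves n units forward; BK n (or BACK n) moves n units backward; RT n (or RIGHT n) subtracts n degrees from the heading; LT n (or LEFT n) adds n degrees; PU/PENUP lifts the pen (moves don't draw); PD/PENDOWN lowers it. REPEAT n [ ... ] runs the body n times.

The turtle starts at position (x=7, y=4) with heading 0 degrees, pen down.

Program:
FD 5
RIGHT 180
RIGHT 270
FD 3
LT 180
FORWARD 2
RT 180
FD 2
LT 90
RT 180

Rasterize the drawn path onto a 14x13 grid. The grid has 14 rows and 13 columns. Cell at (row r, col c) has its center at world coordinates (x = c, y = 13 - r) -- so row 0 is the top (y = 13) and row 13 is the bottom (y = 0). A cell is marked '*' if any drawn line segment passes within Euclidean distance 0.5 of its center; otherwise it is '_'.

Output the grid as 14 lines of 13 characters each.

Answer: _____________
_____________
_____________
_____________
_____________
_____________
_____________
_____________
_____________
_______******
____________*
____________*
____________*
_____________

Derivation:
Segment 0: (7,4) -> (12,4)
Segment 1: (12,4) -> (12,1)
Segment 2: (12,1) -> (12,3)
Segment 3: (12,3) -> (12,1)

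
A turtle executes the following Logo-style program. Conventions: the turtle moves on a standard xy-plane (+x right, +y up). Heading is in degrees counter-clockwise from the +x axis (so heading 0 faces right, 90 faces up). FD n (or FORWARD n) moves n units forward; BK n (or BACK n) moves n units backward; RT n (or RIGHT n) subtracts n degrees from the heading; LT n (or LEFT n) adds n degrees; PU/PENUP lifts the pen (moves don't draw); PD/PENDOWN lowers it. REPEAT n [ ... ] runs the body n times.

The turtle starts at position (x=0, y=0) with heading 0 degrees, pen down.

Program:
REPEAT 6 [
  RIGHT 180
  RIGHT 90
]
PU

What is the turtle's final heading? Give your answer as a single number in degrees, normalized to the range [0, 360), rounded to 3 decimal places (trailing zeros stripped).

Executing turtle program step by step:
Start: pos=(0,0), heading=0, pen down
REPEAT 6 [
  -- iteration 1/6 --
  RT 180: heading 0 -> 180
  RT 90: heading 180 -> 90
  -- iteration 2/6 --
  RT 180: heading 90 -> 270
  RT 90: heading 270 -> 180
  -- iteration 3/6 --
  RT 180: heading 180 -> 0
  RT 90: heading 0 -> 270
  -- iteration 4/6 --
  RT 180: heading 270 -> 90
  RT 90: heading 90 -> 0
  -- iteration 5/6 --
  RT 180: heading 0 -> 180
  RT 90: heading 180 -> 90
  -- iteration 6/6 --
  RT 180: heading 90 -> 270
  RT 90: heading 270 -> 180
]
PU: pen up
Final: pos=(0,0), heading=180, 0 segment(s) drawn

Answer: 180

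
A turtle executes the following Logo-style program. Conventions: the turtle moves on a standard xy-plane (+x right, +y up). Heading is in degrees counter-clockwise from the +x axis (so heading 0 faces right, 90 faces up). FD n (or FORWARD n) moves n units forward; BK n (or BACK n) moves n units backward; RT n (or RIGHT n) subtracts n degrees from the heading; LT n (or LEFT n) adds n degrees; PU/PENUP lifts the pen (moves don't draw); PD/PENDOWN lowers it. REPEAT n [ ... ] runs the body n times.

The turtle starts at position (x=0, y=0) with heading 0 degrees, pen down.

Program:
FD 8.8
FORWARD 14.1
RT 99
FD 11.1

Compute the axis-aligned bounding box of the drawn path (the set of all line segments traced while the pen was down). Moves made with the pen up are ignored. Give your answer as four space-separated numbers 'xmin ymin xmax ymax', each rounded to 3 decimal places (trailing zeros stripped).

Executing turtle program step by step:
Start: pos=(0,0), heading=0, pen down
FD 8.8: (0,0) -> (8.8,0) [heading=0, draw]
FD 14.1: (8.8,0) -> (22.9,0) [heading=0, draw]
RT 99: heading 0 -> 261
FD 11.1: (22.9,0) -> (21.164,-10.963) [heading=261, draw]
Final: pos=(21.164,-10.963), heading=261, 3 segment(s) drawn

Segment endpoints: x in {0, 8.8, 21.164, 22.9}, y in {-10.963, 0}
xmin=0, ymin=-10.963, xmax=22.9, ymax=0

Answer: 0 -10.963 22.9 0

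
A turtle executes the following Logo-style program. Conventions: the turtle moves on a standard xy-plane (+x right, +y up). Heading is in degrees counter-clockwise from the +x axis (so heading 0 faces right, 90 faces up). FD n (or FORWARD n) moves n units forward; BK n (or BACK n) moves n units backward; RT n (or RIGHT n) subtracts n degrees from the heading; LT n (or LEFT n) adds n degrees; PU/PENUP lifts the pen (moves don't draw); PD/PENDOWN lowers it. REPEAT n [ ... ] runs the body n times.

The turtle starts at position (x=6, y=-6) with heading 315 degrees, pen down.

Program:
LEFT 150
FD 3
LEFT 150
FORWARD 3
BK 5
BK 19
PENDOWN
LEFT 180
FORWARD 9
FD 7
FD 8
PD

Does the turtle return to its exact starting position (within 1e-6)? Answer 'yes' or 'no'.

Answer: no

Derivation:
Executing turtle program step by step:
Start: pos=(6,-6), heading=315, pen down
LT 150: heading 315 -> 105
FD 3: (6,-6) -> (5.224,-3.102) [heading=105, draw]
LT 150: heading 105 -> 255
FD 3: (5.224,-3.102) -> (4.447,-6) [heading=255, draw]
BK 5: (4.447,-6) -> (5.741,-1.17) [heading=255, draw]
BK 19: (5.741,-1.17) -> (10.659,17.182) [heading=255, draw]
PD: pen down
LT 180: heading 255 -> 75
FD 9: (10.659,17.182) -> (12.988,25.876) [heading=75, draw]
FD 7: (12.988,25.876) -> (14.8,32.637) [heading=75, draw]
FD 8: (14.8,32.637) -> (16.87,40.364) [heading=75, draw]
PD: pen down
Final: pos=(16.87,40.364), heading=75, 7 segment(s) drawn

Start position: (6, -6)
Final position: (16.87, 40.364)
Distance = 47.622; >= 1e-6 -> NOT closed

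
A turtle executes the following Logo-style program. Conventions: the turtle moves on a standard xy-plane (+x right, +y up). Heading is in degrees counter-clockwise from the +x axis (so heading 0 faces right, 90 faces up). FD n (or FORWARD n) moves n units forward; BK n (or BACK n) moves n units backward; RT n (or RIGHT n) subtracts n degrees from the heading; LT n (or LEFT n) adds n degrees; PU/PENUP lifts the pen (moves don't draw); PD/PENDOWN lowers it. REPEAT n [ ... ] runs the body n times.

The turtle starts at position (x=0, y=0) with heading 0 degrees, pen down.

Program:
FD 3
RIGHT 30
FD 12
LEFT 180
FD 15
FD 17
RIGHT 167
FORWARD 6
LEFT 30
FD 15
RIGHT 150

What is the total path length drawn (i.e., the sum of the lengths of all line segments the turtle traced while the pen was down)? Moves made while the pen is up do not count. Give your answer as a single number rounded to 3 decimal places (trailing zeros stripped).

Executing turtle program step by step:
Start: pos=(0,0), heading=0, pen down
FD 3: (0,0) -> (3,0) [heading=0, draw]
RT 30: heading 0 -> 330
FD 12: (3,0) -> (13.392,-6) [heading=330, draw]
LT 180: heading 330 -> 150
FD 15: (13.392,-6) -> (0.402,1.5) [heading=150, draw]
FD 17: (0.402,1.5) -> (-14.321,10) [heading=150, draw]
RT 167: heading 150 -> 343
FD 6: (-14.321,10) -> (-8.583,8.246) [heading=343, draw]
LT 30: heading 343 -> 13
FD 15: (-8.583,8.246) -> (6.033,11.62) [heading=13, draw]
RT 150: heading 13 -> 223
Final: pos=(6.033,11.62), heading=223, 6 segment(s) drawn

Segment lengths:
  seg 1: (0,0) -> (3,0), length = 3
  seg 2: (3,0) -> (13.392,-6), length = 12
  seg 3: (13.392,-6) -> (0.402,1.5), length = 15
  seg 4: (0.402,1.5) -> (-14.321,10), length = 17
  seg 5: (-14.321,10) -> (-8.583,8.246), length = 6
  seg 6: (-8.583,8.246) -> (6.033,11.62), length = 15
Total = 68

Answer: 68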